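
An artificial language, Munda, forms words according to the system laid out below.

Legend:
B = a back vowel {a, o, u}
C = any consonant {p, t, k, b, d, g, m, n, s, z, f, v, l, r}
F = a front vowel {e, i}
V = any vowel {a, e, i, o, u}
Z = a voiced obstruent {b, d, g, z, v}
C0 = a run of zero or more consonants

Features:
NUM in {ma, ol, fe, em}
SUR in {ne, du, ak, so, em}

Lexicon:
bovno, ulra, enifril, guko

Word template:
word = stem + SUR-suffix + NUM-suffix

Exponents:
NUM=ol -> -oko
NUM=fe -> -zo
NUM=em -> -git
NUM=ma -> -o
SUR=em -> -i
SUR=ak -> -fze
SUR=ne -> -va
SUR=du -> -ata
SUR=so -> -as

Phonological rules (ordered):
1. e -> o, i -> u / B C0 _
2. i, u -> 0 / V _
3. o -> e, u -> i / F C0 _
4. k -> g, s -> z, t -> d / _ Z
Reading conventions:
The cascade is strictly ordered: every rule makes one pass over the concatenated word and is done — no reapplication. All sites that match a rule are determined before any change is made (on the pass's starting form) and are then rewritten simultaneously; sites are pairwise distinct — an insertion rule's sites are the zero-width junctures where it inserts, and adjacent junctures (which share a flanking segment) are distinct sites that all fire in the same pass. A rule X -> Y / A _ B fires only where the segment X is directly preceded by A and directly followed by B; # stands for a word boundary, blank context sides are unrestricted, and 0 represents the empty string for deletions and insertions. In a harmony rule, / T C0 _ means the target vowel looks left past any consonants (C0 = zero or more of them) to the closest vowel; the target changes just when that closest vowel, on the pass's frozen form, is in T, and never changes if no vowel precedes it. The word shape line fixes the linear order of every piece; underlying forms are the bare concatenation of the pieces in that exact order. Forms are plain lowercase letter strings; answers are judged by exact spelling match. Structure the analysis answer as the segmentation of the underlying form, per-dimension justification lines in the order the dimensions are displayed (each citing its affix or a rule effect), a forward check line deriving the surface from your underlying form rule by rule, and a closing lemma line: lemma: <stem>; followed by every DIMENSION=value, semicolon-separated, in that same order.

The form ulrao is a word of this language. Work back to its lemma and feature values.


underlying: ulra-i-o
NUM=ma - signalled by the affix -o
SUR=em - signalled by the affix -i
check: ulraio -> ulrauo -> ulrao -> ulrao -> ulrao
lemma: ulra; NUM=ma; SUR=em


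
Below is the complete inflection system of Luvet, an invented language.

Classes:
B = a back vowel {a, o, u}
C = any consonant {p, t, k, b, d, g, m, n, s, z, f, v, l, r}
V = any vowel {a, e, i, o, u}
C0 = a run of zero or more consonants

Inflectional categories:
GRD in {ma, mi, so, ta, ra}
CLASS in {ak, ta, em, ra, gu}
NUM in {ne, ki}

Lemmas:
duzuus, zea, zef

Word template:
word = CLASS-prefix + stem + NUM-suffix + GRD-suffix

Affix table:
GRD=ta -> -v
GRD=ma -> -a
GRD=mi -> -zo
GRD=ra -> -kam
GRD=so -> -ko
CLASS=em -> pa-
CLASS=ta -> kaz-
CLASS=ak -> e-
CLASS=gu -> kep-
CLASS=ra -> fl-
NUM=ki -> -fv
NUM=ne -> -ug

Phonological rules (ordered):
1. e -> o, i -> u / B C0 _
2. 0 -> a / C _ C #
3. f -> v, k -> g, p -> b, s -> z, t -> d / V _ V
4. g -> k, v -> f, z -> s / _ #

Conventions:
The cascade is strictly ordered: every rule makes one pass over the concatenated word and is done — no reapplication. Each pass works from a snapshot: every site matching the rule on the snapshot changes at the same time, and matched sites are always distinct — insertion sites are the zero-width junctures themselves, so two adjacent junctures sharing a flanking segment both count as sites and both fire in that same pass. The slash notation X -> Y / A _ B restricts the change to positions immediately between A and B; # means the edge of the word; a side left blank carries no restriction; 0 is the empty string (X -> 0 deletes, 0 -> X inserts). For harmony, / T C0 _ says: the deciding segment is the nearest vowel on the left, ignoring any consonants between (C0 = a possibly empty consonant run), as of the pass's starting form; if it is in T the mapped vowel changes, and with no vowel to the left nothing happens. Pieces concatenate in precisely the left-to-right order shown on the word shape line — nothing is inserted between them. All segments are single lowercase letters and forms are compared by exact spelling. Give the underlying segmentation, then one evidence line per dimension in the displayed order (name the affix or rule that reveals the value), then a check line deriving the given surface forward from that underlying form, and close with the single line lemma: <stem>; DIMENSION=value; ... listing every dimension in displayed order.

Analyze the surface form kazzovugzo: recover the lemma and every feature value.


underlying: kaz-zef-ug-zo
GRD=mi - signalled by the affix -zo
CLASS=ta - signalled by the affix kaz-
NUM=ne - signalled by the affix -ug
check: kazzefugzo -> kazzofugzo -> kazzofugzo -> kazzovugzo -> kazzovugzo
lemma: zef; GRD=mi; CLASS=ta; NUM=ne


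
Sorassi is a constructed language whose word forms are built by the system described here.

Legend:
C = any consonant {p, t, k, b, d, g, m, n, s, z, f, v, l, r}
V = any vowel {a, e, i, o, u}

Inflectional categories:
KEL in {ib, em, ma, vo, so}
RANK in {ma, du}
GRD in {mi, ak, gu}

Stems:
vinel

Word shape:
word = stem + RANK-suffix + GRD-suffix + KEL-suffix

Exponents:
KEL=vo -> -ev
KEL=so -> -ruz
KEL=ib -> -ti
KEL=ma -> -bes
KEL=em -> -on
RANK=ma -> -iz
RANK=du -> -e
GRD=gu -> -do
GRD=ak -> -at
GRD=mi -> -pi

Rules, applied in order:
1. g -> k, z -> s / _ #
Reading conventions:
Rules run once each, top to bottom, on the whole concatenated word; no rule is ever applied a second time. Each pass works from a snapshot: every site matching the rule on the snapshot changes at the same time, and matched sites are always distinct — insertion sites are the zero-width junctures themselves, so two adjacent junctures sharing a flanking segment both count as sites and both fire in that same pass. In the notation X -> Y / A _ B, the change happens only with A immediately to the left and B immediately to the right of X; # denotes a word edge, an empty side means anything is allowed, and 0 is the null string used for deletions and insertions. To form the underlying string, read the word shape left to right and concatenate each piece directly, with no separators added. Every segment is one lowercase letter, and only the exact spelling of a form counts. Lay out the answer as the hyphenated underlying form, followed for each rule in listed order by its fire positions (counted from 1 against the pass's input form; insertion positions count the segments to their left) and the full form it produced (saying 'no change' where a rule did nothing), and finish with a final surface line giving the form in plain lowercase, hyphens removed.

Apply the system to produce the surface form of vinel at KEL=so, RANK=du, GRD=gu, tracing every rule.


underlying: vinel-e-do-ruz
1. g -> k, z -> s / _ #: fires at position(s) 11: vineledorus
surface: vineledorus


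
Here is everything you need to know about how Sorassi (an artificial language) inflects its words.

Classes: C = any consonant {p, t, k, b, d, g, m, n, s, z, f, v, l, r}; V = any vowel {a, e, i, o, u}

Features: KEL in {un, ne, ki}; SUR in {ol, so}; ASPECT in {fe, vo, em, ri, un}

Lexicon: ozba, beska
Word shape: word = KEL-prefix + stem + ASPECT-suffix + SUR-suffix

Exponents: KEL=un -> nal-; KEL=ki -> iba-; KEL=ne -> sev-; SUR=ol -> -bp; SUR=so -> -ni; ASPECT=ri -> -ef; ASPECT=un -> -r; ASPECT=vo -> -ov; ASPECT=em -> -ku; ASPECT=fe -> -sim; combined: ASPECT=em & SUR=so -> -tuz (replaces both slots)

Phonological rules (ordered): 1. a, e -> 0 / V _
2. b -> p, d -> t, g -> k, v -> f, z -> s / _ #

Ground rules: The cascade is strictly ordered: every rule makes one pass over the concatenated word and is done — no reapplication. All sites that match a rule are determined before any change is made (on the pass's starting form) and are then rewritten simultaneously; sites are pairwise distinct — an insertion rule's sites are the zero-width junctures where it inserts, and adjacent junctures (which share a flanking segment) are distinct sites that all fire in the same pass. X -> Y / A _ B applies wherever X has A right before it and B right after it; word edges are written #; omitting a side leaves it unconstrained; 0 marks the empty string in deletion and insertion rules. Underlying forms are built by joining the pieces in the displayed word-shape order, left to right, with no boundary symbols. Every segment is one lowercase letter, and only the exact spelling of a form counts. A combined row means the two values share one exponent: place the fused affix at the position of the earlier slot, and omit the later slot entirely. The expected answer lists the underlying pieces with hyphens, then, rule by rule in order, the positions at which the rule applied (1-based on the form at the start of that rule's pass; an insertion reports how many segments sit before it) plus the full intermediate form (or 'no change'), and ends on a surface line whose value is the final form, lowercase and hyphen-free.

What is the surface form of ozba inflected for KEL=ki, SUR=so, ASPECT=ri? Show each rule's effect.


underlying: iba-ozba-ef-ni
1. a, e -> 0 / V _: fires at position(s) 8: ibaozbafni
2. b -> p, d -> t, g -> k, v -> f, z -> s / _ #: no change
surface: ibaozbafni


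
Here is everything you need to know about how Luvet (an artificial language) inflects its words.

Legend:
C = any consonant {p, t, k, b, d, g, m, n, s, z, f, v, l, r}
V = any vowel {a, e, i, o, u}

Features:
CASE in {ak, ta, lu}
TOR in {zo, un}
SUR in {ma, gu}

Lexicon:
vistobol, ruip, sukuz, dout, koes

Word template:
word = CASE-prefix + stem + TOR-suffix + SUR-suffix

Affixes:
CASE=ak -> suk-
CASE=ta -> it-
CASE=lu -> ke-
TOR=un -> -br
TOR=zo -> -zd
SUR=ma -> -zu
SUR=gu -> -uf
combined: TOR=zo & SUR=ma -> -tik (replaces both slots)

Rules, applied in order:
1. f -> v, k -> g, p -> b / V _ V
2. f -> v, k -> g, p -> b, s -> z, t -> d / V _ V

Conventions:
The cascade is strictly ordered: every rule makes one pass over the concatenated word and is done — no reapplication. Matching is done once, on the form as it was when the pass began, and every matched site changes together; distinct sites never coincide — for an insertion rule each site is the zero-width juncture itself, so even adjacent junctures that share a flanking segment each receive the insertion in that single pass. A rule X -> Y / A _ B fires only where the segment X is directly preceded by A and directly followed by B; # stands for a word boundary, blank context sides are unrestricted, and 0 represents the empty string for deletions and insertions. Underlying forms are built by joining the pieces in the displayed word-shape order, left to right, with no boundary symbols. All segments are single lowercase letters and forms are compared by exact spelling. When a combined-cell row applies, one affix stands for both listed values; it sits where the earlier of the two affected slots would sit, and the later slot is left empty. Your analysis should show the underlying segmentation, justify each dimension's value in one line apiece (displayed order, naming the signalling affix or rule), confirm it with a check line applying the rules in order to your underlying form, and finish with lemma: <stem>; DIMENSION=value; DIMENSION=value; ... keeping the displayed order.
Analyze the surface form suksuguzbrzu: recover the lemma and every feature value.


underlying: suk-sukuz-br-zu
CASE=ak - signalled by the affix suk-
TOR=un - signalled by the affix -br
SUR=ma - signalled by the affix -zu
check: suksukuzbrzu -> suksuguzbrzu -> suksuguzbrzu
lemma: sukuz; CASE=ak; TOR=un; SUR=ma


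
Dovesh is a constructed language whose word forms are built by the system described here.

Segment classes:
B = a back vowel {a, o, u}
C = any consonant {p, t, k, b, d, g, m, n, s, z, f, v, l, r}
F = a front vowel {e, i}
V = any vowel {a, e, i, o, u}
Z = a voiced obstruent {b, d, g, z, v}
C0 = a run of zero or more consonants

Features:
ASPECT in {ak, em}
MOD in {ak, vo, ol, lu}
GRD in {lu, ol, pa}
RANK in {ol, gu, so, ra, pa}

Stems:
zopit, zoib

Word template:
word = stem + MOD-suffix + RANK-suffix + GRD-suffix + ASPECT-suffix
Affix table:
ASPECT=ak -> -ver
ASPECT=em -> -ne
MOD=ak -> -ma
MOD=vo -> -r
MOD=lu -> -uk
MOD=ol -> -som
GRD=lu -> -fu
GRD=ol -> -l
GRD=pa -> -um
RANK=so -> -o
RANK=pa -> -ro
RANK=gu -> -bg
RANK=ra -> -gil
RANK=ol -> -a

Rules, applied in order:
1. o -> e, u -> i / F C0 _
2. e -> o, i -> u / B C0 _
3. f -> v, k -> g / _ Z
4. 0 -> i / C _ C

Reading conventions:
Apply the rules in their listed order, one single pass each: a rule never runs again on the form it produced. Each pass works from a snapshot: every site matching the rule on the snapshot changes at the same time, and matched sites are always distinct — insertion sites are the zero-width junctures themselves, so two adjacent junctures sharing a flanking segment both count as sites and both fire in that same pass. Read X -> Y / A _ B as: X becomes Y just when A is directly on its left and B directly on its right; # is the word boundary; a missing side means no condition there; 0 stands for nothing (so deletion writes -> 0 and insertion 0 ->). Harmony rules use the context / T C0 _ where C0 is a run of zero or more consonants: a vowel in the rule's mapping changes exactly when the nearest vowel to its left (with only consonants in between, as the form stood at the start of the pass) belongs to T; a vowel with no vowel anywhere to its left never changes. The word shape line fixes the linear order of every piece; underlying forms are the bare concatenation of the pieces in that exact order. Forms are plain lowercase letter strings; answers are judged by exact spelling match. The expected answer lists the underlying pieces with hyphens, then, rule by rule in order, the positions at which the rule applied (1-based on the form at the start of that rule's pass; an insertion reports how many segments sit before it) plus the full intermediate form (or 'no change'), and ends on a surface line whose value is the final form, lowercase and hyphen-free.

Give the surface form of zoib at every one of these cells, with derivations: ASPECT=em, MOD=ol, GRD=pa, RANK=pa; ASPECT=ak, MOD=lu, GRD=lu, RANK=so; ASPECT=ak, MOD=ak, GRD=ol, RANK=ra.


cell ASPECT=em, MOD=ol, GRD=pa, RANK=pa:
underlying: zoib-som-ro-um-ne
1. o -> e, u -> i / F C0 _: fires at position(s) 6: zoibsemroumne
2. e -> o, i -> u / B C0 _: fires at position(s) 3, 13: zoubsemroumno
3. f -> v, k -> g / _ Z: no change
4. 0 -> i / C _ C: inserts after position(s) 4, 7, 11: zoubisemiroumino
surface: zoubisemiroumino

cell ASPECT=ak, MOD=lu, GRD=lu, RANK=so:
underlying: zoib-uk-o-fu-ver
1. o -> e, u -> i / F C0 _: fires at position(s) 5: zoibikofuver
2. e -> o, i -> u / B C0 _: fires at position(s) 3, 11: zoubikofuvor
3. f -> v, k -> g / _ Z: no change
4. 0 -> i / C _ C: no change
surface: zoubikofuvor

cell ASPECT=ak, MOD=ak, GRD=ol, RANK=ra:
underlying: zoib-ma-gil-l-ver
1. o -> e, u -> i / F C0 _: no change
2. e -> o, i -> u / B C0 _: fires at position(s) 3, 8: zoubmagullver
3. f -> v, k -> g / _ Z: no change
4. 0 -> i / C _ C: inserts after position(s) 4, 9, 10: zoubimaguliliver
surface: zoubimaguliliver


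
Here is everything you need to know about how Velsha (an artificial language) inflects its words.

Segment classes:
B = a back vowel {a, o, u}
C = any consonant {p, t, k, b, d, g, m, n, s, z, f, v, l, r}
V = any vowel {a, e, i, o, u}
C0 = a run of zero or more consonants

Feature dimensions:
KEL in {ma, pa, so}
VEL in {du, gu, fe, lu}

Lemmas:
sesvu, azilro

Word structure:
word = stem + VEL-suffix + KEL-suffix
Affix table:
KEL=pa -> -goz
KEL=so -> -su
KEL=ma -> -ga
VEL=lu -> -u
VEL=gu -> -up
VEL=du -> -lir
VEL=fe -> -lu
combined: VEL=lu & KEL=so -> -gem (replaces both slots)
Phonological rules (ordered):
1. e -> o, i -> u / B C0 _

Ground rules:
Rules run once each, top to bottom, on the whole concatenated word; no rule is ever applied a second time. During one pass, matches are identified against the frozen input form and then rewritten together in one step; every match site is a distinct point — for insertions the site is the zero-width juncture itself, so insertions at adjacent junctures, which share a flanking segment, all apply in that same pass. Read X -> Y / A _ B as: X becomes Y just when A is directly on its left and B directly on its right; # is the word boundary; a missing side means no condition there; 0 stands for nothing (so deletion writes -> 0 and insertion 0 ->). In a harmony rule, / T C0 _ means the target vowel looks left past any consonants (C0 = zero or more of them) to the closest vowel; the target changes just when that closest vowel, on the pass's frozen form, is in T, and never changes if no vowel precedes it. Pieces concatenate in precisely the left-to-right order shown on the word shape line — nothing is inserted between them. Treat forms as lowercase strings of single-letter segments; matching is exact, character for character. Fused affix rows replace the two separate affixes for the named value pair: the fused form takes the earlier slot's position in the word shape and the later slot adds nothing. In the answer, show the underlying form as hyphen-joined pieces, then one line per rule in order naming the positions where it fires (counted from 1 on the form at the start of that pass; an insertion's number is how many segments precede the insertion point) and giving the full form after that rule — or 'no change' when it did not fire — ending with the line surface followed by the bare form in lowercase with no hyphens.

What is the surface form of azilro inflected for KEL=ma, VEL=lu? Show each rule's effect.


underlying: azilro-u-ga
1. e -> o, i -> u / B C0 _: fires at position(s) 3: azulrouga
surface: azulrouga


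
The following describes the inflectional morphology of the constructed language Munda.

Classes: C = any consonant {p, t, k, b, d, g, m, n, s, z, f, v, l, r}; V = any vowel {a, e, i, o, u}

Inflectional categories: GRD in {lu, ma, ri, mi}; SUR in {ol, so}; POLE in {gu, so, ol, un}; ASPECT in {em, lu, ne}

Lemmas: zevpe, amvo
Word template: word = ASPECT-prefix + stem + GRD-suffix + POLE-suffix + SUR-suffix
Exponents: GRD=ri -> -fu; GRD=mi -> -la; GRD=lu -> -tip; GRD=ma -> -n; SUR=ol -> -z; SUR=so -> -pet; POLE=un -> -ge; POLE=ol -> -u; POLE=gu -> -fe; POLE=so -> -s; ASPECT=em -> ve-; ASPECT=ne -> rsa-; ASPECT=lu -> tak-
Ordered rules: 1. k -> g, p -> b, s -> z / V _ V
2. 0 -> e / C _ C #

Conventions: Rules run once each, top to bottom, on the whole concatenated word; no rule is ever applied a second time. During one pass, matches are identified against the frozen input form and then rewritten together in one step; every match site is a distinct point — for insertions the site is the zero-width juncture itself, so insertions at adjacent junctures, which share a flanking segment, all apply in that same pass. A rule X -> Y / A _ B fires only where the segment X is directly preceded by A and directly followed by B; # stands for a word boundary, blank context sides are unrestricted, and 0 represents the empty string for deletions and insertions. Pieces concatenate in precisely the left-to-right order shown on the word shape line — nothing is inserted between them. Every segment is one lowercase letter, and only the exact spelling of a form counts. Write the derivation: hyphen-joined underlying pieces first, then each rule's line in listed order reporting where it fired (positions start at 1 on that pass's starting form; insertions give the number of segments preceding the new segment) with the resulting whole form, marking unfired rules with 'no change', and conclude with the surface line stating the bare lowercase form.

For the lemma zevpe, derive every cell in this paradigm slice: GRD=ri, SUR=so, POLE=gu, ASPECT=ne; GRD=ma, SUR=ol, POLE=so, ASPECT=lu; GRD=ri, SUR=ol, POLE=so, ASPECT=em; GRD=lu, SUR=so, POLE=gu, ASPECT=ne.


cell GRD=ri, SUR=so, POLE=gu, ASPECT=ne:
underlying: rsa-zevpe-fu-fe-pet
1. k -> g, p -> b, s -> z / V _ V: fires at position(s) 13: rsazevpefufebet
2. 0 -> e / C _ C #: no change
surface: rsazevpefufebet

cell GRD=ma, SUR=ol, POLE=so, ASPECT=lu:
underlying: tak-zevpe-n-s-z
1. k -> g, p -> b, s -> z / V _ V: no change
2. 0 -> e / C _ C #: inserts after position(s) 10: takzevpensez
surface: takzevpensez

cell GRD=ri, SUR=ol, POLE=so, ASPECT=em:
underlying: ve-zevpe-fu-s-z
1. k -> g, p -> b, s -> z / V _ V: no change
2. 0 -> e / C _ C #: inserts after position(s) 10: vezevpefusez
surface: vezevpefusez

cell GRD=lu, SUR=so, POLE=gu, ASPECT=ne:
underlying: rsa-zevpe-tip-fe-pet
1. k -> g, p -> b, s -> z / V _ V: fires at position(s) 14: rsazevpetipfebet
2. 0 -> e / C _ C #: no change
surface: rsazevpetipfebet


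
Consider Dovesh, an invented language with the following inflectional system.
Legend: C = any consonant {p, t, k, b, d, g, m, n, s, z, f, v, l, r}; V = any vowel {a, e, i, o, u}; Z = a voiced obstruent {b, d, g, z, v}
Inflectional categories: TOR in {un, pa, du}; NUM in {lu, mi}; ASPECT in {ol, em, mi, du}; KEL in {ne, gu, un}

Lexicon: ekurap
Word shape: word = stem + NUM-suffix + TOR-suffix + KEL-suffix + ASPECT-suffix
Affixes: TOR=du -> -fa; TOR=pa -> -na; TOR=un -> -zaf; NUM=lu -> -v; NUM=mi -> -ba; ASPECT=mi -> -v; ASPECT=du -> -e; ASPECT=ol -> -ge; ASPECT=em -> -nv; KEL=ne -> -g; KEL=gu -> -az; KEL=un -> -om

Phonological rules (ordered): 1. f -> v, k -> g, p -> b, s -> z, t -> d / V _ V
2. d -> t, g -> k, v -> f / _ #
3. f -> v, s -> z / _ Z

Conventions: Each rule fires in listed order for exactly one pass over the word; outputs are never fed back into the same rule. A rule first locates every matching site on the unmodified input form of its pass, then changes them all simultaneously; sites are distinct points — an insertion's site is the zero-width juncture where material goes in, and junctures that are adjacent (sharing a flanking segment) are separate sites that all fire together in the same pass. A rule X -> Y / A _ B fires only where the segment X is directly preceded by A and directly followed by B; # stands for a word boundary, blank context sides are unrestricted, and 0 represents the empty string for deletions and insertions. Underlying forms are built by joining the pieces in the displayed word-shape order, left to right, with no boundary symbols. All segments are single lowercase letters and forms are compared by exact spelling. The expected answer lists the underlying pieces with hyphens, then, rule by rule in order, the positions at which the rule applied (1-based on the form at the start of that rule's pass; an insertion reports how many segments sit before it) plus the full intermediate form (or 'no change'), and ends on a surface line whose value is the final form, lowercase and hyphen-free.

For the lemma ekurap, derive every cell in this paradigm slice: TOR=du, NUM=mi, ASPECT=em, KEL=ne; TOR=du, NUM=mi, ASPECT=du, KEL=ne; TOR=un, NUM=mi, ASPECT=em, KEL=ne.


cell TOR=du, NUM=mi, ASPECT=em, KEL=ne:
underlying: ekurap-ba-fa-g-nv
1. f -> v, k -> g, p -> b, s -> z, t -> d / V _ V: fires at position(s) 2, 9: egurapbavagnv
2. d -> t, g -> k, v -> f / _ #: fires at position(s) 13: egurapbavagnf
3. f -> v, s -> z / _ Z: no change
surface: egurapbavagnf

cell TOR=du, NUM=mi, ASPECT=du, KEL=ne:
underlying: ekurap-ba-fa-g-e
1. f -> v, k -> g, p -> b, s -> z, t -> d / V _ V: fires at position(s) 2, 9: egurapbavage
2. d -> t, g -> k, v -> f / _ #: no change
3. f -> v, s -> z / _ Z: no change
surface: egurapbavage

cell TOR=un, NUM=mi, ASPECT=em, KEL=ne:
underlying: ekurap-ba-zaf-g-nv
1. f -> v, k -> g, p -> b, s -> z, t -> d / V _ V: fires at position(s) 2: egurapbazafgnv
2. d -> t, g -> k, v -> f / _ #: fires at position(s) 14: egurapbazafgnf
3. f -> v, s -> z / _ Z: fires at position(s) 11: egurapbazavgnf
surface: egurapbazavgnf


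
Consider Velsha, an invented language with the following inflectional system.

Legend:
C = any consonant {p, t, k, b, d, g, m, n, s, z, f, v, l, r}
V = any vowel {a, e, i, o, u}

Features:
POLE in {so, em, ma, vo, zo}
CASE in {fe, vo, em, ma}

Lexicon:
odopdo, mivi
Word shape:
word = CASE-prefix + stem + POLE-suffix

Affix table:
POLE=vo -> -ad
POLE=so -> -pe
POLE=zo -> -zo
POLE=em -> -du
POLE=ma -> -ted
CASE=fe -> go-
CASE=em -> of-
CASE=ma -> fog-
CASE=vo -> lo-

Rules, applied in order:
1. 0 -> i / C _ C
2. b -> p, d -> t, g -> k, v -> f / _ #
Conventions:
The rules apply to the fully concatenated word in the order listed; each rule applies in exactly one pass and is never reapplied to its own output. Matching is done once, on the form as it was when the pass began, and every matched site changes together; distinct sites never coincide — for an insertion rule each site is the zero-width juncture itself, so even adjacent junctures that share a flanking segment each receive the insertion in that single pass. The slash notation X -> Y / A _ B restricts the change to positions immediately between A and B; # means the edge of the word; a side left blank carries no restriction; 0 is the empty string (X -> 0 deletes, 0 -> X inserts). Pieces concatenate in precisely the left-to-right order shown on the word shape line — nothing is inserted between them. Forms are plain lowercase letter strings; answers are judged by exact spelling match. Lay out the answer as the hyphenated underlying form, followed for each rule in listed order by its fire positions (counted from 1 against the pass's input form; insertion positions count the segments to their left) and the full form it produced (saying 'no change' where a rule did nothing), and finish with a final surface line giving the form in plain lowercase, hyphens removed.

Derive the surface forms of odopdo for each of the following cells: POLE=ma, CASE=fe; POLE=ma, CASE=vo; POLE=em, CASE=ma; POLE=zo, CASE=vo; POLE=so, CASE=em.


cell POLE=ma, CASE=fe:
underlying: go-odopdo-ted
1. 0 -> i / C _ C: inserts after position(s) 6: goodopidoted
2. b -> p, d -> t, g -> k, v -> f / _ #: fires at position(s) 12: goodopidotet
surface: goodopidotet

cell POLE=ma, CASE=vo:
underlying: lo-odopdo-ted
1. 0 -> i / C _ C: inserts after position(s) 6: loodopidoted
2. b -> p, d -> t, g -> k, v -> f / _ #: fires at position(s) 12: loodopidotet
surface: loodopidotet

cell POLE=em, CASE=ma:
underlying: fog-odopdo-du
1. 0 -> i / C _ C: inserts after position(s) 7: fogodopidodu
2. b -> p, d -> t, g -> k, v -> f / _ #: no change
surface: fogodopidodu

cell POLE=zo, CASE=vo:
underlying: lo-odopdo-zo
1. 0 -> i / C _ C: inserts after position(s) 6: loodopidozo
2. b -> p, d -> t, g -> k, v -> f / _ #: no change
surface: loodopidozo

cell POLE=so, CASE=em:
underlying: of-odopdo-pe
1. 0 -> i / C _ C: inserts after position(s) 6: ofodopidope
2. b -> p, d -> t, g -> k, v -> f / _ #: no change
surface: ofodopidope


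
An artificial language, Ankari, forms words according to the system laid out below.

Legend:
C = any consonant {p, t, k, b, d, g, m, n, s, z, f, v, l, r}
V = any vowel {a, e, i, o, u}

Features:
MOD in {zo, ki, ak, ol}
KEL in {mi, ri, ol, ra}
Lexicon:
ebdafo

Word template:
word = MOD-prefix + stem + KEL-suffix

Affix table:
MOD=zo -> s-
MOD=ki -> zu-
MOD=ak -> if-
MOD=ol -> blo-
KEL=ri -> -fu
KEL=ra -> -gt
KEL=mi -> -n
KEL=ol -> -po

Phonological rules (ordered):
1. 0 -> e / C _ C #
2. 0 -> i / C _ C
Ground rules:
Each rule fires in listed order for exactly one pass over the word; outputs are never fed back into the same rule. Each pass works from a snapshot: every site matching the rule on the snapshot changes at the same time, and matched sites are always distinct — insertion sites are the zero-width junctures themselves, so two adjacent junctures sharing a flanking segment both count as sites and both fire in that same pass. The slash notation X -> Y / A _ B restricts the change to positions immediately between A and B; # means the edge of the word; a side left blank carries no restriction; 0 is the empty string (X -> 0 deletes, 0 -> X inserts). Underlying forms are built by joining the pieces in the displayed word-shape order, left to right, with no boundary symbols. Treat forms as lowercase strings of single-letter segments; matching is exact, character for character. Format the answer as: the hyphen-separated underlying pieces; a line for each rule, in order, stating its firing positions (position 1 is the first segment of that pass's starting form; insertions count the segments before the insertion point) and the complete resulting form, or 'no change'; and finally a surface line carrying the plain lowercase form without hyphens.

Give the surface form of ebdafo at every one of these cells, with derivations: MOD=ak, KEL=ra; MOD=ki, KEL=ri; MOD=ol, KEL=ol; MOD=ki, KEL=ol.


cell MOD=ak, KEL=ra:
underlying: if-ebdafo-gt
1. 0 -> e / C _ C #: inserts after position(s) 9: ifebdafoget
2. 0 -> i / C _ C: inserts after position(s) 4: ifebidafoget
surface: ifebidafoget

cell MOD=ki, KEL=ri:
underlying: zu-ebdafo-fu
1. 0 -> e / C _ C #: no change
2. 0 -> i / C _ C: inserts after position(s) 4: zuebidafofu
surface: zuebidafofu

cell MOD=ol, KEL=ol:
underlying: blo-ebdafo-po
1. 0 -> e / C _ C #: no change
2. 0 -> i / C _ C: inserts after position(s) 1, 5: biloebidafopo
surface: biloebidafopo

cell MOD=ki, KEL=ol:
underlying: zu-ebdafo-po
1. 0 -> e / C _ C #: no change
2. 0 -> i / C _ C: inserts after position(s) 4: zuebidafopo
surface: zuebidafopo


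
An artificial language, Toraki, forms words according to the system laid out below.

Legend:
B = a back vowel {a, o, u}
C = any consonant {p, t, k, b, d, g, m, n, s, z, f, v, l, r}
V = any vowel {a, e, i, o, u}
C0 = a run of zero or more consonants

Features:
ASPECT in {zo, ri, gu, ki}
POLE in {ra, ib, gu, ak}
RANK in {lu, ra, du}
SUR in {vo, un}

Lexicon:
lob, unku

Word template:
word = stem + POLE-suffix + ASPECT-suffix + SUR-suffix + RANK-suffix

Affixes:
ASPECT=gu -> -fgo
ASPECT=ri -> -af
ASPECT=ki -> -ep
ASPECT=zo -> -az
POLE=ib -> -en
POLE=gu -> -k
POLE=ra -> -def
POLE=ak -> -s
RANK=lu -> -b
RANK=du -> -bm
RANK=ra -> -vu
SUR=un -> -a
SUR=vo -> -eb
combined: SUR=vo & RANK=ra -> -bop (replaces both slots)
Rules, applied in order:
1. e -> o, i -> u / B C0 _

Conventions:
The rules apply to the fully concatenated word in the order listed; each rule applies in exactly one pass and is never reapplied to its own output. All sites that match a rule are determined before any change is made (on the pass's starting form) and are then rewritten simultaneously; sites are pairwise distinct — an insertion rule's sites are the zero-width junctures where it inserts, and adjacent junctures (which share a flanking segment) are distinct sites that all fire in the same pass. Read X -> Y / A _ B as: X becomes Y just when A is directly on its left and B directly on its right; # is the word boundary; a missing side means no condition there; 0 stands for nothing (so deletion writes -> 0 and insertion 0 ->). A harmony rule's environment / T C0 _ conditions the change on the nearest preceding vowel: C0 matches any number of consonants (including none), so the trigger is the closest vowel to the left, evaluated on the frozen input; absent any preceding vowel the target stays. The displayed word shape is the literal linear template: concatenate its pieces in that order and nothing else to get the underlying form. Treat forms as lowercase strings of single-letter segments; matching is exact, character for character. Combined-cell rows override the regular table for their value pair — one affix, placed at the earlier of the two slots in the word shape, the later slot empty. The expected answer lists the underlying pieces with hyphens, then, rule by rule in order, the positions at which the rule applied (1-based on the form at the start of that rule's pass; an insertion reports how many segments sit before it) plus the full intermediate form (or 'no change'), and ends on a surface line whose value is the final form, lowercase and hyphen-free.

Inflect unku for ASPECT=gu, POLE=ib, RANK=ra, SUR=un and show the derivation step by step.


underlying: unku-en-fgo-a-vu
1. e -> o, i -> u / B C0 _: fires at position(s) 5: unkuonfgoavu
surface: unkuonfgoavu


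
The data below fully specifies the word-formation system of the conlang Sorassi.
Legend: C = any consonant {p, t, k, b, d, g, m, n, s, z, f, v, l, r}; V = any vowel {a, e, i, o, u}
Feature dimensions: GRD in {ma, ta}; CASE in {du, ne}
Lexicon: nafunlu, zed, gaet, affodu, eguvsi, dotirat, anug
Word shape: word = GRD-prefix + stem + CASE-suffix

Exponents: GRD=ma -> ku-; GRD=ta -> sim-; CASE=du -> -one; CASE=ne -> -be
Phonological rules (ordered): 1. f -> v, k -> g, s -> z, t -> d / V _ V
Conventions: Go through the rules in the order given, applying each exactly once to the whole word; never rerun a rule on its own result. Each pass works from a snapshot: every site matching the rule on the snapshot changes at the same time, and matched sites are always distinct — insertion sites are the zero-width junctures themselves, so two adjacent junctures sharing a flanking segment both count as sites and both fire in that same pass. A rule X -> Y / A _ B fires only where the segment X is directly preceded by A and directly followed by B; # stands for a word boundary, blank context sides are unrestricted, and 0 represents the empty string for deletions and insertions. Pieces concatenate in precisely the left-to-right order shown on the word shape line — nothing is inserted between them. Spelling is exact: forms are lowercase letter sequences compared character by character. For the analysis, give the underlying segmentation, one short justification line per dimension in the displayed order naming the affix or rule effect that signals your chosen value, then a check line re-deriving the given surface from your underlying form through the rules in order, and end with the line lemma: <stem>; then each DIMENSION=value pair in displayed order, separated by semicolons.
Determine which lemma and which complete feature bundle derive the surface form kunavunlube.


underlying: ku-nafunlu-be
GRD=ma - signalled by the affix ku-
CASE=ne - signalled by the affix -be
check: kunafunlube -> kunavunlube
lemma: nafunlu; GRD=ma; CASE=ne


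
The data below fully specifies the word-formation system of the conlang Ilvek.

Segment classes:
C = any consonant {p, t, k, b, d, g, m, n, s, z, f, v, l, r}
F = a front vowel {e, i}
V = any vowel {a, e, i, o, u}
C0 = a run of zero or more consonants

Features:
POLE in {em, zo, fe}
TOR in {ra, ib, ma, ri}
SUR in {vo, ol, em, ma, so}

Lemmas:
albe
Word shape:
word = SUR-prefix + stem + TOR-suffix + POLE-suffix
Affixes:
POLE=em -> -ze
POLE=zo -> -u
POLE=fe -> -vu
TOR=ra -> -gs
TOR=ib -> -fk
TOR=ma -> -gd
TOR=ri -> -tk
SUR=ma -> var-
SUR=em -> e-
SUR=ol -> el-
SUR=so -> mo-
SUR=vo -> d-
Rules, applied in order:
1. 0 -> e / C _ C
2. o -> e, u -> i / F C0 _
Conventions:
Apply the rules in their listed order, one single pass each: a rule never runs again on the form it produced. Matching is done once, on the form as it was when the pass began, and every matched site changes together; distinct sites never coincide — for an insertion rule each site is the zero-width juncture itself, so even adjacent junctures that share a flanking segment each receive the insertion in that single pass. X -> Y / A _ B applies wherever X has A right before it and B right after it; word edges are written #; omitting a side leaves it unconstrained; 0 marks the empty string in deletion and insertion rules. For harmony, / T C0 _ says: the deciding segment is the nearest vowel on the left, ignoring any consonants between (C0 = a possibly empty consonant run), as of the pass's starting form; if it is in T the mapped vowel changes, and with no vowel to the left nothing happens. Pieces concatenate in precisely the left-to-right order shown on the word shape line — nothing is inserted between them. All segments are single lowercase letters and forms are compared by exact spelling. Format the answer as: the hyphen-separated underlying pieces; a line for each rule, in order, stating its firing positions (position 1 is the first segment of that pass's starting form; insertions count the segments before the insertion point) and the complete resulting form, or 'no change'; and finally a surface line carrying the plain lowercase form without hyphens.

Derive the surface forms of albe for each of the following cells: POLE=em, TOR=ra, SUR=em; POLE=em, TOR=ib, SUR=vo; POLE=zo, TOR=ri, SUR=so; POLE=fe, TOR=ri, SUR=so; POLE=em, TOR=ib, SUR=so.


cell POLE=em, TOR=ra, SUR=em:
underlying: e-albe-gs-ze
1. 0 -> e / C _ C: inserts after position(s) 3, 6, 7: ealebegeseze
2. o -> e, u -> i / F C0 _: no change
surface: ealebegeseze

cell POLE=em, TOR=ib, SUR=vo:
underlying: d-albe-fk-ze
1. 0 -> e / C _ C: inserts after position(s) 3, 6, 7: dalebefekeze
2. o -> e, u -> i / F C0 _: no change
surface: dalebefekeze

cell POLE=zo, TOR=ri, SUR=so:
underlying: mo-albe-tk-u
1. 0 -> e / C _ C: inserts after position(s) 4, 7: moalebeteku
2. o -> e, u -> i / F C0 _: fires at position(s) 11: moalebeteki
surface: moalebeteki

cell POLE=fe, TOR=ri, SUR=so:
underlying: mo-albe-tk-vu
1. 0 -> e / C _ C: inserts after position(s) 4, 7, 8: moalebetekevu
2. o -> e, u -> i / F C0 _: fires at position(s) 13: moalebetekevi
surface: moalebetekevi

cell POLE=em, TOR=ib, SUR=so:
underlying: mo-albe-fk-ze
1. 0 -> e / C _ C: inserts after position(s) 4, 7, 8: moalebefekeze
2. o -> e, u -> i / F C0 _: no change
surface: moalebefekeze


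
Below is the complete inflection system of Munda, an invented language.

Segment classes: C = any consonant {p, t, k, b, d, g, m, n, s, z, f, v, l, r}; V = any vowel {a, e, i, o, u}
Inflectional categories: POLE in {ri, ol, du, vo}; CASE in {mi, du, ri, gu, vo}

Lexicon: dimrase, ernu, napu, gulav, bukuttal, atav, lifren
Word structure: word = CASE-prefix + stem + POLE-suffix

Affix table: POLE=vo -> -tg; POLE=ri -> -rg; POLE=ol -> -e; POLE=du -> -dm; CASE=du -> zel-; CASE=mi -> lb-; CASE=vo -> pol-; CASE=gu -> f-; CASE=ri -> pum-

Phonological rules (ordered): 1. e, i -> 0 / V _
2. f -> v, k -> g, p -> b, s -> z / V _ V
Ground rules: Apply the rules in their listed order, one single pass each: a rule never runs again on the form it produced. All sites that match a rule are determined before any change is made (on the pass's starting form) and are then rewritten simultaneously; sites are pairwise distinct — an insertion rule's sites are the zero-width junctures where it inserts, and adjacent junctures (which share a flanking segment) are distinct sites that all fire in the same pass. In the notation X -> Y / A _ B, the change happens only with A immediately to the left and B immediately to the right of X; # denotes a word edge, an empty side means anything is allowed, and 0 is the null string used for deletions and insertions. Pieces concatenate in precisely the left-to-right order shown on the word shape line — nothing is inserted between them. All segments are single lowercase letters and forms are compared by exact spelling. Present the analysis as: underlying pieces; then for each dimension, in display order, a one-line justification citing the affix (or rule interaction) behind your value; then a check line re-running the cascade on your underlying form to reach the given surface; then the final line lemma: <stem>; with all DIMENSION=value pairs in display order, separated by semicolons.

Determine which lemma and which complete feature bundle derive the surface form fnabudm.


underlying: f-napu-dm
POLE=du - signalled by the affix -dm
CASE=gu - signalled by the affix f-
check: fnapudm -> fnapudm -> fnabudm
lemma: napu; POLE=du; CASE=gu


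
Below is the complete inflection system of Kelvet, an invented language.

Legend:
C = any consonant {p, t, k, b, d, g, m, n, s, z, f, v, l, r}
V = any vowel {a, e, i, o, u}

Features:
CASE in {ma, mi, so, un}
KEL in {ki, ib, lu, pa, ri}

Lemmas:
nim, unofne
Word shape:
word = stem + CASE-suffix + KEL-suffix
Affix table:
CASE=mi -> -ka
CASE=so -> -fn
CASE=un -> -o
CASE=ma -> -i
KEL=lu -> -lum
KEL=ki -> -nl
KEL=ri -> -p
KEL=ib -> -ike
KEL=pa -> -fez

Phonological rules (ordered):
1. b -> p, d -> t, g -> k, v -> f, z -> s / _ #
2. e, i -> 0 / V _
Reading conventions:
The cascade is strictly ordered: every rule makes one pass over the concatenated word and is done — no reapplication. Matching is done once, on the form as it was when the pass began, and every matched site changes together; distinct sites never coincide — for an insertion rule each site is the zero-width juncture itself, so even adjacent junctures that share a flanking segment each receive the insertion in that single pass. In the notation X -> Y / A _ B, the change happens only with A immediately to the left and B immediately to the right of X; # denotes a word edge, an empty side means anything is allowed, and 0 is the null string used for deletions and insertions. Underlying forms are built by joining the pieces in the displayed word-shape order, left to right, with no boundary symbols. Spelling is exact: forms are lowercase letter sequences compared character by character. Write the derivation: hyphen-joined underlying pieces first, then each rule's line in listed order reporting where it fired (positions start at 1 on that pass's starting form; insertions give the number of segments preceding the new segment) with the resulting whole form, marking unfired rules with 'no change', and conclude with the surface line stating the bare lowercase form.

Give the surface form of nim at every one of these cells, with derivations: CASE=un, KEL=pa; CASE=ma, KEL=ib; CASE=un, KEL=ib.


cell CASE=un, KEL=pa:
underlying: nim-o-fez
1. b -> p, d -> t, g -> k, v -> f, z -> s / _ #: fires at position(s) 7: nimofes
2. e, i -> 0 / V _: no change
surface: nimofes

cell CASE=ma, KEL=ib:
underlying: nim-i-ike
1. b -> p, d -> t, g -> k, v -> f, z -> s / _ #: no change
2. e, i -> 0 / V _: fires at position(s) 5: nimike
surface: nimike

cell CASE=un, KEL=ib:
underlying: nim-o-ike
1. b -> p, d -> t, g -> k, v -> f, z -> s / _ #: no change
2. e, i -> 0 / V _: fires at position(s) 5: nimoke
surface: nimoke
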